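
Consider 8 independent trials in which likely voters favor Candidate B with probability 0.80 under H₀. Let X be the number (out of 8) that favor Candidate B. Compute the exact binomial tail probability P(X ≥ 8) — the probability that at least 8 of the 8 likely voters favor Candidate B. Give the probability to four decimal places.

X is binomial with n = 8 and p = 0.80.
P(X ≥ 8) = C(8,8)·0.80^8·0.20^0.
= 0.167772 = 0.1678.

P = 0.1678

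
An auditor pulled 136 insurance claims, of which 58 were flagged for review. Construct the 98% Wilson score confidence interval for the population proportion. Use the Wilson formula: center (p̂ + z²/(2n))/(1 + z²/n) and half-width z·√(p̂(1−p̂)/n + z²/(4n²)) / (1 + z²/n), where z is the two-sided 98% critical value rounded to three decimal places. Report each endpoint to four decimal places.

(0.3325, 0.5261)

p̂ = 58/136 = 0.42647; z = 2.326, so z² = 5.410276.
1 + z²/n = 1.039781.
Center = (0.42647 + 0.019891)/1.039781 = 0.42928.
Radicand: p̂(1−p̂)/n + z²/(4n²) = 0.001798481 + 0.000073128 = 0.001871609.
Half-width = z·√(radicand)/denom = 2.326·0.043262/1.039781 = 0.09678.
CI: 0.42928 ± 0.09678 = (0.3325, 0.5261).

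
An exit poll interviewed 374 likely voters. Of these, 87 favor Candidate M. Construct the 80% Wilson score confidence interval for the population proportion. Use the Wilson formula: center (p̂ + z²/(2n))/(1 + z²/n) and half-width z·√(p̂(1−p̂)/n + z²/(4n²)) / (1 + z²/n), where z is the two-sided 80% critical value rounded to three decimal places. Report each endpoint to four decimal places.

(0.2058, 0.2618)

Here p̂ = 87/374 = 0.23262 and z = 1.282 (z² = 1.643524).
Denominator 1 + z²/n = 1 + 1.643524/374 = 1.004394.
Adjusted center: (0.23262 + z²/(2n))/1.004394 = 0.23379.
Radicand: p̂(1−p̂)/n + z²/(4n²) = 0.000477294 + 0.000002937 = 0.000480231.
Half-width = z·√(radicand)/denom = 1.282·0.021914/1.004394 = 0.02797.
Interval: 0.23379 ± 0.02797 → (0.2058, 0.2618).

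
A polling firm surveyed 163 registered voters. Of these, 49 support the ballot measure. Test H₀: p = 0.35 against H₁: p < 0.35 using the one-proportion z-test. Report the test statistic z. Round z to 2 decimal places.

p̂ = 49/163 = 0.30061.
SE₀ = √(0.35·0.65/163) = 0.037359.
Test statistic: z = -0.04939/0.037359 = -1.32.

z = -1.32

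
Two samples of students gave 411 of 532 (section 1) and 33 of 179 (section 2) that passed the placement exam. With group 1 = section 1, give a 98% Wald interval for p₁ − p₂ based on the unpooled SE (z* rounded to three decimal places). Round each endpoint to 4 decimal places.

p̂₁ = 411/532 = 0.77256, p̂₂ = 33/179 = 0.18436; p̂₁ − p̂₂ = 0.58820.
SE = √(0.000330288 + 0.000840055) = √0.001170343 = 0.034210.
For 98% confidence, z* = 2.326. Margin = 2.326·0.034210 = 0.07957.
Interval: 0.58820 ± 0.07957 → (0.5086, 0.6678).

(0.5086, 0.6678)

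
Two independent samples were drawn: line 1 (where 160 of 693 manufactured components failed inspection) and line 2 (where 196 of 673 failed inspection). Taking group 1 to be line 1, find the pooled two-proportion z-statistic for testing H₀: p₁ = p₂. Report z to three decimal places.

z = -2.540

Sample proportions: p̂₁ = 160/693 = 0.23088 and p̂₂ = 196/673 = 0.29123.
Pooled p̂ = (160+196)/(693+673) = 356/1366 = 0.26061.
SE = √[p̂(1−p̂)(1/n₁+1/n₂)] = √[0.26061·0.73939·(1/693+1/673)] ≈ 0.023757.
z = (p̂₁ − p̂₂)/SE = (0.23088 − 0.29123)/0.023757 = -0.06035/0.023757 = -2.540.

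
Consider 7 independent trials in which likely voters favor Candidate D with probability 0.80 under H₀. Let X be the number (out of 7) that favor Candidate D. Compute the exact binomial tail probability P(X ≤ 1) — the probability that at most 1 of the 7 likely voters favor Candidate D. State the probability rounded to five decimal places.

X is binomial with n = 7 and p = 0.80.
P(X ≤ 1) = C(7,0)·0.80^0·0.20^7 + C(7,1)·0.80^1·0.20^6.
= 0.000013 + 0.000358 = 0.00037.

P = 0.00037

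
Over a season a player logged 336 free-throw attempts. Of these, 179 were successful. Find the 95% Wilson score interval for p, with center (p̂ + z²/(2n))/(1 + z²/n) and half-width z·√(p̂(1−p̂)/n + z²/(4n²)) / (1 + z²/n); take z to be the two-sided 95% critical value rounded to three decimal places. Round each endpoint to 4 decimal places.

Here p̂ = 179/336 = 0.53274 and z = 1.960 (z² = 3.841600).
Denominator 1 + z²/n = 1 + 3.841600/336 = 1.011433.
Adjusted center: (0.53274 + z²/(2n))/1.011433 = 0.53237.
Radicand: p̂(1−p̂)/n + z²/(4n²) = 0.000740858 + 0.000008507 = 0.000749365.
Half-width = z·√(radicand)/denom = 1.960·0.027375/1.011433 = 0.05305.
CI: 0.53237 ± 0.05305 = (0.4793, 0.5854).

(0.4793, 0.5854)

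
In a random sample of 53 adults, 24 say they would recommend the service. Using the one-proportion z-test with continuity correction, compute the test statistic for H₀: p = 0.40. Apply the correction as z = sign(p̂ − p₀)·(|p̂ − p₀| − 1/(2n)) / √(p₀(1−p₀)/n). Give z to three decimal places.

Sample proportion p̂ = 24/53 = 0.45283. p̂ − p₀ = 0.052830.
Continuity correction 1/(2n) = 1/106 = 0.009434.
Corrected numerator: |0.052830| − 0.009434 = 0.043396.
Under H₀, SE = √(p₀(1−p₀)/n) = √(0.40·0.60/53) = √0.004528302 = 0.067293.
z = (+)0.043396/0.067293 = 0.645.

z = 0.645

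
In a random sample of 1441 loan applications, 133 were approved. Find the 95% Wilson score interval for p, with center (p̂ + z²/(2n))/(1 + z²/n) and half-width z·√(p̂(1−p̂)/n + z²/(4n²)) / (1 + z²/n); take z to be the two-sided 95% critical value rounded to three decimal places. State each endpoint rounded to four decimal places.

Here p̂ = 133/1441 = 0.09230 and z = 1.960 (z² = 3.841600).
Denominator 1 + z²/n = 1 + 3.841600/1441 = 1.002666.
Adjusted center: (0.09230 + z²/(2n))/1.002666 = 0.09338.
Radicand: p̂(1−p̂)/n + z²/(4n²) = 0.000058139 + 0.000000463 = 0.000058602.
Half-width = z·√(radicand)/denom = 1.960·0.007655/1.002666 = 0.01496.
So the interval runs from 0.0784 to 0.1083.

(0.0784, 0.1083)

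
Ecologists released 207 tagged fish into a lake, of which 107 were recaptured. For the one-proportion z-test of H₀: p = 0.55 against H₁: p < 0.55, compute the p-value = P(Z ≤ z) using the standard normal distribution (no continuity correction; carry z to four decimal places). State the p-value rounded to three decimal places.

p-value = 0.169

p̂ = 107/207 = 0.51691.
Under H₀, SE = √(p₀(1−p₀)/n) = √(0.55·0.45/207) = √0.001195652 = 0.034578.
Test statistic (full precision, shown to 4 dp): z = (107/207 − 0.55)/SE₀ ≈ -0.9570.
From the standard normal, P(Z ≤ z) = 0.169.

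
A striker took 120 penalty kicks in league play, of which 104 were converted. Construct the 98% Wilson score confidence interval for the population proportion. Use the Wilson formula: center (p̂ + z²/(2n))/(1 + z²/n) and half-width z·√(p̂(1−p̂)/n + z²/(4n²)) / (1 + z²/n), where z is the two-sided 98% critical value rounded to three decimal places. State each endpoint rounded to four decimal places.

(0.7785, 0.9232)

p̂ = 104/120 = 0.86667; z = 2.326, so z² = 5.410276.
Denominator 1 + z²/n = 1 + 5.410276/120 = 1.045086.
Center = (0.86667 + 0.022543)/1.045086 = 0.85085.
Radicand: p̂(1−p̂)/n + z²/(4n²) = 0.000962963 + 0.000093928 = 0.001056891.
Half-width = z·√(radicand)/denom = 2.326·0.032510/1.045086 = 0.07236.
Interval: 0.85085 ± 0.07236 → (0.7785, 0.9232).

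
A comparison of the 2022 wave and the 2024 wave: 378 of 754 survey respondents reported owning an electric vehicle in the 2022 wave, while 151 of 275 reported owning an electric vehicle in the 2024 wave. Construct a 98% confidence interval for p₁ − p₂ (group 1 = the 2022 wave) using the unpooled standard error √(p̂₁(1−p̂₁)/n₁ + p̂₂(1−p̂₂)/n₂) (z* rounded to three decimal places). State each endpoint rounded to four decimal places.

(-0.1294, 0.0339)

p̂₁ = 0.50133, p̂₂ = 0.54909, so the observed difference is -0.04776.
Unpooled SE = √(p̂₁(1−p̂₁)/n₁ + p̂₂(1−p̂₂)/n₂) = √(0.000331563 + 0.000900328) = 0.035098.
The 98% critical value is z* = 2.326. Margin = 2.326·0.035098 = 0.08164.
Interval: -0.04776 ± 0.08164 → (-0.1294, 0.0339).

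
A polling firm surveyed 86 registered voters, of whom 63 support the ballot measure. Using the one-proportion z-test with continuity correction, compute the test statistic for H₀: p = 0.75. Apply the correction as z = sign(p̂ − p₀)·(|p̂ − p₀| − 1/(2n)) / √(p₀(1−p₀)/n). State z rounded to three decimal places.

z = -0.249

p̂ = 63/86 = 0.73256. p̂ − p₀ = -0.017442.
Continuity correction 1/(2n) = 1/172 = 0.005814.
Corrected numerator: |-0.017442| − 0.005814 = 0.011628.
Under H₀, SE = √(p₀(1−p₀)/n) = √(0.75·0.25/86) = √0.002180233 = 0.046693.
z = −0.011628/0.046693 = -0.249.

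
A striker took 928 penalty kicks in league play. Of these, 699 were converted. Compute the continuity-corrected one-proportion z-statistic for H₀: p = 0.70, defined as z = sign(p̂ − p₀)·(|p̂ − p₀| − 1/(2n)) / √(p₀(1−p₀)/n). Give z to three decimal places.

z = 3.503

p̂ = 699/928 = 0.75323. p̂ − p₀ = 0.053233.
Continuity correction 1/(2n) = 1/1856 = 0.000539.
Corrected numerator: |0.053233| − 0.000539 = 0.052694.
SE₀ = √(0.70·0.30/928) = 0.015043.
z = +0.052694/0.015043 = 3.503.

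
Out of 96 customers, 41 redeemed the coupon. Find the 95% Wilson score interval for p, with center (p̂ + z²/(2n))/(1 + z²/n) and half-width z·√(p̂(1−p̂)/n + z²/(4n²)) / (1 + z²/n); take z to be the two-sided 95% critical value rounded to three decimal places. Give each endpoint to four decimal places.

p̂ = 41/96 = 0.42708; z = 1.960, so z² = 3.841600.
1 + z²/n = 1.040017.
Adjusted center: (0.42708 + z²/(2n))/1.040017 = 0.42989.
Radicand: p̂(1−p̂)/n + z²/(4n²) = 0.002548783 + 0.000104210 = 0.002652993.
Half-width = 1.960·√0.002652993/1.040017 = 0.09707.
Interval: 0.42989 ± 0.09707 → (0.3328, 0.5270).

(0.3328, 0.5270)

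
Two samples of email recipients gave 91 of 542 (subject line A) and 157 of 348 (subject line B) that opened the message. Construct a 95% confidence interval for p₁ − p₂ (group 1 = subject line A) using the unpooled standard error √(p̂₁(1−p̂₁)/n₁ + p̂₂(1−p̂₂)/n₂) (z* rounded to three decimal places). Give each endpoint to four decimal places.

(-0.3443, -0.2222)

p̂₁ = 91/542 = 0.16790, p̂₂ = 157/348 = 0.45115; p̂₁ − p̂₂ = -0.28325.
Unpooled SE = √(p̂₁(1−p̂₁)/n₁ + p̂₂(1−p̂₂)/n₂) = √(0.000257763 + 0.000711533) = 0.031134.
z* = 1.960 at the 95% level. Margin = 1.960·0.031134 = 0.06102.
CI: -0.28325 ± 0.06102 = (-0.3443, -0.2222).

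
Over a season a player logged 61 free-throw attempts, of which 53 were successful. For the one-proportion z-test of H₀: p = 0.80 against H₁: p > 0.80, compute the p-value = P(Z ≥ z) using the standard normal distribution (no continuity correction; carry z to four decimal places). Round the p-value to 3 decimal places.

The sample proportion is 53/61 = 0.86885.
SE₀ = √(0.80·0.20/61) = 0.051215.
Test statistic (full precision, shown to 4 dp): z = (53/61 − 0.80)/SE₀ ≈ 1.3444.
From the standard normal, P(Z ≥ z) = 0.089.

p-value = 0.089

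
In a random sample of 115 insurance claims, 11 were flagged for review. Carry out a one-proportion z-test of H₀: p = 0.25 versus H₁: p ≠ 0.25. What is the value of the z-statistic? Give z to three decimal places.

With x = 11 successes in n = 115, p̂ = 0.09565.
Null standard error: √(0.25·0.75/115) = √0.001630435 = 0.040379.
z = (p̂ − p₀)/SE = (0.09565 − 0.25)/0.040379 = -3.823.

z = -3.823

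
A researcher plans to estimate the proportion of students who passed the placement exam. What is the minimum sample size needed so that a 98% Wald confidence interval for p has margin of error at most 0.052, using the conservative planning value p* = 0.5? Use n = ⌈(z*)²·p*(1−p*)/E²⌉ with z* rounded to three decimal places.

The 98% critical value is z* = 2.326.
p*(1−p*) = 0.50·0.50 = 0.2500.
(z*)²·p*(1−p*)/E² = 5.410276·0.2500/0.002704 = 500.210.
⌈500.210⌉ = 501.

n = 501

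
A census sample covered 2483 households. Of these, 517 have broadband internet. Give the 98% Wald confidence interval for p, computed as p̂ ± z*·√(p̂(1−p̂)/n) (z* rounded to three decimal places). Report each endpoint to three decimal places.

p̂ = 517/2483 = 0.20822.
SE = √(p̂(1−p̂)/n) = √(0.164862/2483) = 0.008148.
z* = 2.326 at the 98% level.
Margin of error: 2.326 × 0.008148 = 0.01895.
So the interval runs from 0.189 to 0.227.

(0.189, 0.227)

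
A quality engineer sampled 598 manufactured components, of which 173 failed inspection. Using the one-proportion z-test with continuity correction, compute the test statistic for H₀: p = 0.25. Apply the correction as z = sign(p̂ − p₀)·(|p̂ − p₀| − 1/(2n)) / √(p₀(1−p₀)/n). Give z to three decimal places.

Sample proportion p̂ = 173/598 = 0.28930. p̂ − p₀ = 0.039298.
1/(2n) = 0.000836.
Corrected numerator: |0.039298| − 0.000836 = 0.038462.
SE₀ = √(0.25·0.75/598) = 0.017707.
z = +0.038462/0.017707 = 2.172.

z = 2.172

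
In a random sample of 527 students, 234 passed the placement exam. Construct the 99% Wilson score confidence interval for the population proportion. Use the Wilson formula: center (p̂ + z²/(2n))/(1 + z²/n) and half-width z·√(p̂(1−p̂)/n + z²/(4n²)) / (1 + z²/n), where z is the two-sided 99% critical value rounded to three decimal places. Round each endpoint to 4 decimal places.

p̂ = 234/527 = 0.44402; z = 2.576, so z² = 6.635776.
Denominator 1 + z²/n = 1 + 6.635776/527 = 1.012592.
Center = (0.44402 + 0.006296)/1.012592 = 0.44472.
Radicand: p̂(1−p̂)/n + z²/(4n²) = 0.000468437 + 0.000005973 = 0.000474410.
Half-width = 2.576·√0.000474410/1.012592 = 0.05541.
So the interval runs from 0.3893 to 0.5001.

(0.3893, 0.5001)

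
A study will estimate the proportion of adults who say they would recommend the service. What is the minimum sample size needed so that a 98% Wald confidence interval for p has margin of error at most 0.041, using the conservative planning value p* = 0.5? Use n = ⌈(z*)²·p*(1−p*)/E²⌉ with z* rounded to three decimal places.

For 98% confidence, z* = 2.326.
p*(1−p*) = 0.50·0.50 = 0.2500.
(z*)²·p*(1−p*)/E² = 5.410276·0.2500/0.001681 = 804.622.
Rounding up, n = 805.

n = 805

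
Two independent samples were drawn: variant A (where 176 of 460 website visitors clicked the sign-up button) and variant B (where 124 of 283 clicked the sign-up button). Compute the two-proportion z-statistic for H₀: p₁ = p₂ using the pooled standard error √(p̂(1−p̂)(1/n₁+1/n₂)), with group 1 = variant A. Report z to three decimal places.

Sample proportions: p̂₁ = 176/460 = 0.38261 and p̂₂ = 124/283 = 0.43816.
Pooled p̂ = (176+124)/(460+283) = 300/743 = 0.40377.
SE = √[p̂(1−p̂)(1/n₁+1/n₂)] = √[0.40377·0.59623·(1/460+1/283)] ≈ 0.037068.
z = (p̂₁ − p̂₂)/SE = (0.38261 − 0.43816)/0.037068 = -0.05555/0.037068 = -1.499.

z = -1.499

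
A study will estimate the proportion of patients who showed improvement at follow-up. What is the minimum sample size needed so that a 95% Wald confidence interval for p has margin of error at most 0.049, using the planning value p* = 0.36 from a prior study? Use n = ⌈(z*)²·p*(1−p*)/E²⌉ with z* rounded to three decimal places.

n = 369

For 95% confidence, z* = 1.960.
p*(1−p*) = 0.36·0.64 = 0.2304.
(z*)²·p*(1−p*)/E² = 3.841600·0.2304/0.002401 = 368.640.
Rounding up, n = 369.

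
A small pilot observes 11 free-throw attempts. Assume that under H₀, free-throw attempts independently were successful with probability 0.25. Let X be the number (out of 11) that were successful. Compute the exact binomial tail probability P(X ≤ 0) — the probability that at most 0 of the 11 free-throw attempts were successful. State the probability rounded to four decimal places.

X ~ Binomial(n=11, p=0.25).
P(X ≤ 0) = C(11,0)·0.25^0·0.75^11.
= 0.042235 = 0.0422.

P = 0.0422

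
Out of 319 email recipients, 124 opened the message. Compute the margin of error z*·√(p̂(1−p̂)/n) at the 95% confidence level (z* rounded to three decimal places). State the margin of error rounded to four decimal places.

ME = 0.0535

Sample proportion p̂ = 124/319 = 0.38871.
SE(p̂) = √(0.38871·0.61129/319) = 0.027292.
For 95% confidence, z* = 1.960.
Margin of error = z*·SE = 1.960 × 0.027292 = 0.0535.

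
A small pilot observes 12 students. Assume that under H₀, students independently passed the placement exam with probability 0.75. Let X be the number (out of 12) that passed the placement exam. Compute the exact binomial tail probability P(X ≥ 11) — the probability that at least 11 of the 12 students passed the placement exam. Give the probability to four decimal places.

X is binomial with n = 12 and p = 0.75.
P(X ≥ 11) = C(12,11)·0.75^11·0.25^1 + C(12,12)·0.75^12·0.25^0.
= 0.126705 + 0.031676 = 0.1584.

P = 0.1584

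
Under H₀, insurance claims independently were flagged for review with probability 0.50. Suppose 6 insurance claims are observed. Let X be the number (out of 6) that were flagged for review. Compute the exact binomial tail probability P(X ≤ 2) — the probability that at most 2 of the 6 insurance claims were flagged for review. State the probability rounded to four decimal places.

P = 0.3438

X ~ Binomial(n=6, p=0.50).
P(X ≤ 2) = C(6,0)·0.50^0·0.50^6 + C(6,1)·0.50^1·0.50^5 + C(6,2)·0.50^2·0.50^4.
= 0.015625 + 0.093750 + 0.234375 = 0.3438.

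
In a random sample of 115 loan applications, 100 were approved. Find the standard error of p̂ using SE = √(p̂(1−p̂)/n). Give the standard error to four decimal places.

Sample proportion p̂ = 100/115 = 0.86957.
p̂(1−p̂) = 0.86957·0.13043 = 0.113418.
SE = √(0.113418/115) = √0.000986243 = 0.0314.

SE = 0.0314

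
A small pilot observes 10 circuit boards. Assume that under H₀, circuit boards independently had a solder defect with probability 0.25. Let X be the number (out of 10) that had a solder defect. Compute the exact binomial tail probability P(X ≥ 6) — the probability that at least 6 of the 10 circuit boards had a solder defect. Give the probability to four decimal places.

X ~ Binomial(n=10, p=0.25).
P(X ≥ 6) = Σ_{j=6}^{10} C(10,j)·0.25^j·0.75^{10−j}.
= 0.016222 + 0.003090 + 0.000386 + 0.000029 + 0.000001 = 0.0197.

P = 0.0197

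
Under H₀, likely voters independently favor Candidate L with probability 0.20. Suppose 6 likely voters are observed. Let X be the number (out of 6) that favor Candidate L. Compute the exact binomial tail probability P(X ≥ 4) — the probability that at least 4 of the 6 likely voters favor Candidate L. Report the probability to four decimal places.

P = 0.0170

X ~ Binomial(n=6, p=0.20).
P(X ≥ 4) = C(6,4)·0.20^4·0.80^2 + C(6,5)·0.20^5·0.80^1 + C(6,6)·0.20^6·0.80^0.
= 0.015360 + 0.001536 + 0.000064 = 0.0170.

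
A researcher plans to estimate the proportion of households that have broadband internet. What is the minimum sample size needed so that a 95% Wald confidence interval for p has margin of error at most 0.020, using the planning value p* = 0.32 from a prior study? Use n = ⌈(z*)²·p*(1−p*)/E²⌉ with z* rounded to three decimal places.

For 95% confidence, z* = 1.960.
p*(1−p*) = 0.2176.
(z*)²·p*(1−p*)/E² = 3.841600·0.2176/0.000400 = 2089.830.
⌈2089.830⌉ = 2090.

n = 2090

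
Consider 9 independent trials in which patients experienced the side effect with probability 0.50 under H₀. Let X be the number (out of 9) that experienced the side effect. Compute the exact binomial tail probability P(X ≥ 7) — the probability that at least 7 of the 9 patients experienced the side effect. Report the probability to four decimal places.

P = 0.0898

X ~ Binomial(n=9, p=0.50).
P(X ≥ 7) = C(9,7)·0.50^7·0.50^2 + C(9,8)·0.50^8·0.50^1 + C(9,9)·0.50^9·0.50^0.
= 0.070312 + 0.017578 + 0.001953 = 0.0898.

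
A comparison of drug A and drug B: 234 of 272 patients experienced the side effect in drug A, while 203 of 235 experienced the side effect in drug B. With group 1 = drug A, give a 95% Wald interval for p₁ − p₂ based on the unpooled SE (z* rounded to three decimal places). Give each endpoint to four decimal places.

(-0.0637, 0.0566)

p̂₁ = 0.86029, p̂₂ = 0.86383, so the observed difference is -0.00354.
Unpooled SE = √(p̂₁(1−p̂₁)/n₁ + p̂₂(1−p̂₂)/n₂) = √(0.000441868 + 0.000500544) = 0.030699.
For 95% confidence, z* = 1.960. Margin = 1.960·0.030699 = 0.06017.
So the interval runs from -0.0637 to 0.0566.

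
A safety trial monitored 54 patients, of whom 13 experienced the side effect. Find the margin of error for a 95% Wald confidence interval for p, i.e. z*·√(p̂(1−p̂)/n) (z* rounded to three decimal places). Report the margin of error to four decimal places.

p̂ = 13/54 = 0.24074.
Standard error of p̂: √(0.182785/54) = √0.003384901 = 0.058180.
z* = 1.960 at the 95% level.
So ME = 0.1140.

ME = 0.1140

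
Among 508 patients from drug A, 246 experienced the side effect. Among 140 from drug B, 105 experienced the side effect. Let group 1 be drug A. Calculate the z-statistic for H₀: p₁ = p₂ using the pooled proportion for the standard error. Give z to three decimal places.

z = -5.588

Sample proportions: p̂₁ = 246/508 = 0.48425 and p̂₂ = 105/140 = 0.75000.
Pooled p̂ = (246+105)/(508+140) = 351/648 = 0.54167.
Pooled SE = √[0.2482639·0.00911136] ≈ 0.047561.
z = (p̂₁ − p̂₂)/SE = (0.48425 − 0.75000)/0.047561 = -0.26575/0.047561 = -5.588.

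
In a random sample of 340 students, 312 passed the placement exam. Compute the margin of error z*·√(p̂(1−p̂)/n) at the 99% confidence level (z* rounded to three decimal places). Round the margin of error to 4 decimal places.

ME = 0.0384

p̂ = 312/340 = 0.91765.
Standard error of p̂: √(0.075571/340) = √0.000222267 = 0.014909.
z* = 2.576 at the 99% level.
Margin of error = z*·SE = 2.576 × 0.014909 = 0.0384.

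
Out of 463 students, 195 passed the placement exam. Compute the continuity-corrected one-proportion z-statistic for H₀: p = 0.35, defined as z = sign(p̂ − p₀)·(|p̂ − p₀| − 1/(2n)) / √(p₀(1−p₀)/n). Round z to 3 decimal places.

The sample proportion is 195/463 = 0.42117. p̂ − p₀ = 0.071166.
Continuity correction 1/(2n) = 1/926 = 0.001080.
Corrected numerator: |0.071166| − 0.001080 = 0.070086.
Null standard error: √(0.35·0.65/463) = √0.000491361 = 0.022167.
z = (+)0.070086/0.022167 = 3.162.

z = 3.162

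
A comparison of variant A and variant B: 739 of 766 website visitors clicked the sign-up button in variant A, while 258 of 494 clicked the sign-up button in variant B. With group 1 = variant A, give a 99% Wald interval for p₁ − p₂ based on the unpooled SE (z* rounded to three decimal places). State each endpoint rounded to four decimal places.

(0.3821, 0.5029)

p̂₁ = 0.96475, p̂₂ = 0.52227, so the observed difference is 0.44248.
SE = √(0.000044394 + 0.000505069) = √0.000549463 = 0.023441.
For 99% confidence, z* = 2.576. Margin = 2.576·0.023441 = 0.06038.
Interval: 0.44248 ± 0.06038 → (0.3821, 0.5029).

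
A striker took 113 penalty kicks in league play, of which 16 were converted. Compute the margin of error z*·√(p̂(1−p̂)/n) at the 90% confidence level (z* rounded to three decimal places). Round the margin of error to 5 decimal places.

ME = 0.05395

Sample proportion p̂ = 16/113 = 0.14159.
SE = √(p̂(1−p̂)/n) = √(0.121544/113) = 0.032797.
The 90% critical value is z* = 1.645.
So ME = 0.05395.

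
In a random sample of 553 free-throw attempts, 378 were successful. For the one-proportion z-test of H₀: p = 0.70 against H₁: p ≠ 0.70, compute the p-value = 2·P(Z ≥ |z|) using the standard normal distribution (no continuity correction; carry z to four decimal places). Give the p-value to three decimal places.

With x = 378 successes in n = 553, p̂ = 0.68354.
Null standard error: √(0.70·0.30/553) = √0.000379747 = 0.019487.
Test statistic (full precision, shown to 4 dp): z = (378/553 − 0.70)/SE₀ ≈ -0.8444.
From the standard normal, 2·P(Z ≥ |z|) = 0.398.

p-value = 0.398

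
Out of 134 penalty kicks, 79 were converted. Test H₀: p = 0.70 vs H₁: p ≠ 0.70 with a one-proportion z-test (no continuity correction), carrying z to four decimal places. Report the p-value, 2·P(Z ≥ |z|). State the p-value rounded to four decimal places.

Sample proportion p̂ = 79/134 = 0.58955.
SE₀ = √(0.70·0.30/134) = 0.039587.
z = (p̂ − p₀)/SE = (79/134 − 0.70)/0.039587 ≈ -2.7900.
From the standard normal, 2·P(Z ≥ |z|) = 0.0053.

p-value = 0.0053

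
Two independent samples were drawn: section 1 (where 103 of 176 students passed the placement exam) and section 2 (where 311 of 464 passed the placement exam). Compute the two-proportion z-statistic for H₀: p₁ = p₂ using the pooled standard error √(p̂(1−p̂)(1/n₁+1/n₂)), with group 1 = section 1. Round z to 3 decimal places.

z = -2.010

p̂₁ = 103/176 = 0.58523, p̂₂ = 311/464 = 0.67026.
Pooling: p̂ = 414/640 = 0.64687.
SE = √[p̂(1−p̂)(1/n₁+1/n₂)] = √[0.64687·0.35313·(1/176+1/464)] ≈ 0.042311.
z = -0.08503/0.042311 = -2.010.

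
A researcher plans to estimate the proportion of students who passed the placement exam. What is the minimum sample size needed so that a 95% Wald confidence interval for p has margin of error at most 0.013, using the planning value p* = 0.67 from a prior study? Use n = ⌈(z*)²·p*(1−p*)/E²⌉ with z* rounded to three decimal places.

n = 5026

z* = 1.960 at the 95% level.
p*(1−p*) = 0.67·0.33 = 0.2211.
Required n before rounding: 3.841600 × 0.2211 / 0.013² = 5025.904.
⌈5025.904⌉ = 5026.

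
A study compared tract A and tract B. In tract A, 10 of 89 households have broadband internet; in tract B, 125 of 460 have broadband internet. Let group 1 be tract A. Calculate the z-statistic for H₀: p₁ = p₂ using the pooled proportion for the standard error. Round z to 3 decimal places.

z = -3.196

p̂₁ = 10/89 = 0.11236, p̂₂ = 125/460 = 0.27174.
Pooling: p̂ = 135/549 = 0.24590.
Pooled SE = √[0.1854340·0.01340987] ≈ 0.049866.
z = (p̂₁ − p̂₂)/SE = (0.11236 − 0.27174)/0.049866 = -0.15938/0.049866 = -3.196.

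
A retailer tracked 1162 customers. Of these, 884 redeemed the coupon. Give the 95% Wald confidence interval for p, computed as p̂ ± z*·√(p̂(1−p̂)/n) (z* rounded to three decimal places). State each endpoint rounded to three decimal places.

Sample proportion p̂ = 884/1162 = 0.76076.
SE = √(p̂(1−p̂)/n) = √(0.182006/1162) = 0.012515.
z* = 1.960 at the 95% level.
Margin of error: 1.960 × 0.012515 = 0.02453.
So the interval runs from 0.736 to 0.785.

(0.736, 0.785)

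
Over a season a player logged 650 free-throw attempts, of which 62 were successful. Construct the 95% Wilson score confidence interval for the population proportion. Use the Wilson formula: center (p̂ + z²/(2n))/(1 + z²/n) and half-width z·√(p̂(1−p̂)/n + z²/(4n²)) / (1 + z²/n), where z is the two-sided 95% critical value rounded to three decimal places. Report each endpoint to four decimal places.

p̂ = 62/650 = 0.09538; z = 1.960, so z² = 3.841600.
1 + z²/n = 1.005910.
Adjusted center: (0.09538 + z²/(2n))/1.005910 = 0.09776.
Radicand: p̂(1−p̂)/n + z²/(4n²) = 0.000132748 + 0.000002273 = 0.000135021.
Half-width = 1.960·√0.000135021/1.005910 = 0.02264.
So the interval runs from 0.0751 to 0.1204.

(0.0751, 0.1204)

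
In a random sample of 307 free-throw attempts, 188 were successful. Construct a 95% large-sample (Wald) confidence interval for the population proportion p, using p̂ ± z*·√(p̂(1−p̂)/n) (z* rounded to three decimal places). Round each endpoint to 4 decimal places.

(0.5579, 0.6669)

Sample proportion p̂ = 188/307 = 0.61238.
Standard error of p̂: √(0.237371/307) = √0.000773196 = 0.027806.
The 95% critical value is z* = 1.960.
Margin = 1.960·0.027806 = 0.05450.
CI: 0.61238 ± 0.05450 = (0.5579, 0.6669).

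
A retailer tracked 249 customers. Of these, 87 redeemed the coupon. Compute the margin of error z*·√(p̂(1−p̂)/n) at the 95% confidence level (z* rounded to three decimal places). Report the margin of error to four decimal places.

ME = 0.0592

p̂ = 87/249 = 0.34940.
SE = √(p̂(1−p̂)/n) = √(0.227319/249) = 0.030215.
For 95% confidence, z* = 1.960.
ME = 1.960·0.030215 = 0.0592.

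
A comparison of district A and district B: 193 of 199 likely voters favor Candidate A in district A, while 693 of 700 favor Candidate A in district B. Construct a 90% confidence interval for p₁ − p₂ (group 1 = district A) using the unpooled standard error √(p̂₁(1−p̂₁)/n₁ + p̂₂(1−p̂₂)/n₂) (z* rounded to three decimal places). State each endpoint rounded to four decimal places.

(-0.0410, 0.0007)

p̂₁ = 193/199 = 0.96985, p̂₂ = 693/700 = 0.99000; p̂₁ − p̂₂ = -0.02015.
Unpooled SE = √(p̂₁(1−p̂₁)/n₁ + p̂₂(1−p̂₂)/n₂) = √(0.000146943 + 0.000014143) = 0.012692.
z* = 1.645 at the 90% level. Margin of error = 0.02088.
CI: -0.02015 ± 0.02088 = (-0.0410, 0.0007).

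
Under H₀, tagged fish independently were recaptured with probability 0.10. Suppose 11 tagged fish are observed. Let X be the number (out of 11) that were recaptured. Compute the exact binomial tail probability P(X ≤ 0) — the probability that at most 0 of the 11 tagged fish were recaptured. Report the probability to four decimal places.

P = 0.3138

X is binomial with n = 11 and p = 0.10.
P(X ≤ 0) = C(11,0)·0.10^0·0.90^11.
= 0.313811 = 0.3138.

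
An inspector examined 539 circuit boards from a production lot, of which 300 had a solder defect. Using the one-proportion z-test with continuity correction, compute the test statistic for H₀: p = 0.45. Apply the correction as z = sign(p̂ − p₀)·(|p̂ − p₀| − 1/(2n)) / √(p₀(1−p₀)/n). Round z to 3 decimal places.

z = 4.931

Sample proportion p̂ = 300/539 = 0.55659. p̂ − p₀ = 0.106586.
Continuity correction 1/(2n) = 1/1078 = 0.000928.
Corrected numerator: |0.106586| − 0.000928 = 0.105658.
Under H₀, SE = √(p₀(1−p₀)/n) = √(0.45·0.55/539) = √0.000459184 = 0.021429.
z = (+)0.105658/0.021429 = 4.931.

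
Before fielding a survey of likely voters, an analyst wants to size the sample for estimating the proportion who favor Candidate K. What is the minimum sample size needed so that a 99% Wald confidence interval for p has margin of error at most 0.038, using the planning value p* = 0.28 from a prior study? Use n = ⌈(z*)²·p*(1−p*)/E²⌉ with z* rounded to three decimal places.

n = 927

The 99% critical value is z* = 2.576.
p*(1−p*) = 0.28·0.72 = 0.2016.
Required n before rounding: 6.635776 × 0.2016 / 0.038² = 926.435.
Rounding up, n = 927.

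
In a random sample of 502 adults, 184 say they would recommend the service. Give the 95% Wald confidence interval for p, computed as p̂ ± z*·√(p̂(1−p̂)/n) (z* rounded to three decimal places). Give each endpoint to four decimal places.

(0.3244, 0.4087)

With x = 184 successes in n = 502, p̂ = 0.36653.
SE = √(p̂(1−p̂)/n) = √(0.232187/502) = 0.021506.
The 95% critical value is z* = 1.960.
Margin = 1.960·0.021506 = 0.04215.
Interval: 0.36653 ± 0.04215 → (0.3244, 0.4087).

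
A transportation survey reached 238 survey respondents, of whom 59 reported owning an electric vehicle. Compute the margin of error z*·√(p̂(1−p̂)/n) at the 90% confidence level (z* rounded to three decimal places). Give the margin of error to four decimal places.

ME = 0.0460

p̂ = 59/238 = 0.24790.
Standard error of p̂: √(0.186445/238) = √0.000783383 = 0.027989.
For 90% confidence, z* = 1.645.
Margin of error = z*·SE = 1.645 × 0.027989 = 0.0460.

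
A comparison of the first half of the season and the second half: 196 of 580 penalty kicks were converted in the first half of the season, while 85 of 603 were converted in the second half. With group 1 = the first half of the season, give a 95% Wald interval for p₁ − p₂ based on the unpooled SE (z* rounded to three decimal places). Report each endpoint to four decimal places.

(0.1495, 0.2444)

p̂₁ = 196/580 = 0.33793, p̂₂ = 85/603 = 0.14096; p̂₁ − p̂₂ = 0.19697.
Unpooled SE = √(p̂₁(1−p̂₁)/n₁ + p̂₂(1−p̂₂)/n₂) = √(0.000385748 + 0.000200815) = 0.024219.
z* = 1.960 at the 95% level. Margin = 1.960·0.024219 = 0.04747.
So the interval runs from 0.1495 to 0.2444.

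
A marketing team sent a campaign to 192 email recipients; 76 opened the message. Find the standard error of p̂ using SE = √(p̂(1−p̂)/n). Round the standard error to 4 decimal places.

With x = 76 successes in n = 192, p̂ = 0.39583.
p̂(1−p̂) = 0.239149.
SE = √(0.239149/192) = √0.001245568 = 0.0353.

SE = 0.0353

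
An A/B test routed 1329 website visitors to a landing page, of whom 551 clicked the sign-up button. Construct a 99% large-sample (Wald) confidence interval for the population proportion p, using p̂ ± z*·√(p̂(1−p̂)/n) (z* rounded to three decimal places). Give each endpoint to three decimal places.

With x = 551 successes in n = 1329, p̂ = 0.41460.
SE = √(p̂(1−p̂)/n) = √(0.242706/1329) = 0.013514.
The 99% critical value is z* = 2.576.
Margin of error: 2.576 × 0.013514 = 0.03481.
So the interval runs from 0.380 to 0.449.

(0.380, 0.449)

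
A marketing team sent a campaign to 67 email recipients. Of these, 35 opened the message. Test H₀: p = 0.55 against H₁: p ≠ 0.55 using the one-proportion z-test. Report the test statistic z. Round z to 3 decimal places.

p̂ = 35/67 = 0.52239.
Under H₀, SE = √(p₀(1−p₀)/n) = √(0.55·0.45/67) = √0.003694030 = 0.060779.
Test statistic: z = -0.02761/0.060779 = -0.454.

z = -0.454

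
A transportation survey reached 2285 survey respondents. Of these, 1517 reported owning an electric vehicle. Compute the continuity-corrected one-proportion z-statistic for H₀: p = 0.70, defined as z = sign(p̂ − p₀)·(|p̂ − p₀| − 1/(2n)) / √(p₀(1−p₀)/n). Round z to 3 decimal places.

z = -3.743

p̂ = 1517/2285 = 0.66389. p̂ − p₀ = -0.036105.
Continuity correction 1/(2n) = 1/4570 = 0.000219.
Corrected numerator: |-0.036105| − 0.000219 = 0.035886.
Null standard error: √(0.70·0.30/2285) = √0.000091904 = 0.009587.
z = (−)0.035886/0.009587 = -3.743.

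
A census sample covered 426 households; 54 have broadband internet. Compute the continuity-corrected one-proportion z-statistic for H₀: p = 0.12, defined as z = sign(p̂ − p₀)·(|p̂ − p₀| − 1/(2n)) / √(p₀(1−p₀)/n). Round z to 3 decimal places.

z = 0.355

p̂ = 54/426 = 0.12676. p̂ − p₀ = 0.006761.
1/(2n) = 0.001174.
Corrected numerator: |0.006761| − 0.001174 = 0.005587.
Under H₀, SE = √(p₀(1−p₀)/n) = √(0.12·0.88/426) = √0.000247887 = 0.015744.
z = (+)0.005587/0.015744 = 0.355.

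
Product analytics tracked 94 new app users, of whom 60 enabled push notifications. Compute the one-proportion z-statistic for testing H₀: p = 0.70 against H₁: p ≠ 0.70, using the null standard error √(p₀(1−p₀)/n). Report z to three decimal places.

The sample proportion is 60/94 = 0.63830.
SE₀ = √(0.70·0.30/94) = 0.047266.
z = (0.63830 − 0.70)/0.047266 = -0.06170/0.047266 = -1.305.

z = -1.305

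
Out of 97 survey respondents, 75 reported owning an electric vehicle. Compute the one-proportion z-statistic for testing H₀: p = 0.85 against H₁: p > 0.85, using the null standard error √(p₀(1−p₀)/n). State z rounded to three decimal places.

p̂ = 75/97 = 0.77320.
SE₀ = √(0.85·0.15/97) = 0.036255.
z = (p̂ − p₀)/SE = (0.77320 − 0.85)/0.036255 = -2.118.

z = -2.118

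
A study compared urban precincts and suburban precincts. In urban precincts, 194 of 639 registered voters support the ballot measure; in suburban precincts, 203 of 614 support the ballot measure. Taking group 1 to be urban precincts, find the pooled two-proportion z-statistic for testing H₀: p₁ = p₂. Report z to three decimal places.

z = -1.028

p̂₁ = 194/639 = 0.30360, p̂₂ = 203/614 = 0.33062.
Pooling: p̂ = 397/1253 = 0.31684.
SE = √[p̂(1−p̂)(1/n₁+1/n₂)] = √[0.31684·0.68316·(1/639+1/614)] ≈ 0.026292.
z = (p̂₁ − p̂₂)/SE = (0.30360 − 0.33062)/0.026292 = -0.02702/0.026292 = -1.028.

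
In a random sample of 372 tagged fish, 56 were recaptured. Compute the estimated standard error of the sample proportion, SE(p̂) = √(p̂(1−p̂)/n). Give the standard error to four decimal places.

Sample proportion p̂ = 56/372 = 0.15054.
p̂(1−p̂) = 0.15054·0.84946 = 0.127878.
Dividing by n and taking the root: √0.000343758 = 0.0185.

SE = 0.0185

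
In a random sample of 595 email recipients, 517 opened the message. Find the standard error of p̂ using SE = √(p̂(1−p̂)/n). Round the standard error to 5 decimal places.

p̂ = 517/595 = 0.86891.
p̂(1−p̂) = 0.113905.
SE = √(0.113905/595) = 0.01384.

SE = 0.01384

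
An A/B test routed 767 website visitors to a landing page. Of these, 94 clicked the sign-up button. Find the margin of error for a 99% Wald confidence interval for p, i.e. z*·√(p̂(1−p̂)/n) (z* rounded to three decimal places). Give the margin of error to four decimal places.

p̂ = 94/767 = 0.12256.
SE(p̂) = √(0.12256·0.87744/767) = 0.011841.
z* = 2.576 at the 99% level.
So ME = 0.0305.

ME = 0.0305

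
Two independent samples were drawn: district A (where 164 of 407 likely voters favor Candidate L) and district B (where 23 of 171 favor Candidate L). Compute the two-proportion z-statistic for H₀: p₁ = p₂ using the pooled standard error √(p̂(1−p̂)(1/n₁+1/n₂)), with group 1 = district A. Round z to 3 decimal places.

p̂₁ = 164/407 = 0.40295, p̂₂ = 23/171 = 0.13450.
Pooling: p̂ = 187/578 = 0.32353.
Pooled SE = √[0.2188581·0.00830496] ≈ 0.042633.
z = 0.26845/0.042633 = 6.297.

z = 6.297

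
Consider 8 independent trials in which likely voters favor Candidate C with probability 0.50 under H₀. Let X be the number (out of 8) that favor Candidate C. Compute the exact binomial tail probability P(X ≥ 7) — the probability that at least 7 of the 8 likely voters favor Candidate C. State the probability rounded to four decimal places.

X ~ Binomial(n=8, p=0.50).
P(X ≥ 7) = C(8,7)·0.50^7·0.50^1 + C(8,8)·0.50^8·0.50^0.
= 0.031250 + 0.003906 = 0.0352.

P = 0.0352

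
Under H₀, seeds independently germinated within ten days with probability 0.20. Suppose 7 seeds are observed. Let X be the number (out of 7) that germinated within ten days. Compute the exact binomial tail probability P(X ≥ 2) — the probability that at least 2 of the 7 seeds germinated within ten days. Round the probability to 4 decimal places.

X is binomial with n = 7 and p = 0.20.
P(X ≥ 2) = Σ_{j=2}^{7} C(7,j)·0.20^j·0.80^{7−j}.
= 0.275251 + 0.114688 + 0.028672 + 0.004301 + 0.000358 + 0.000013 = 0.4233.

P = 0.4233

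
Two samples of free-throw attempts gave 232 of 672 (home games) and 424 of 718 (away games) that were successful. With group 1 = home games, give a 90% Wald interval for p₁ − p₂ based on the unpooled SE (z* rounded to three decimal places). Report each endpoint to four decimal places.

p̂₁ = 232/672 = 0.34524, p̂₂ = 424/718 = 0.59053; p̂₁ − p̂₂ = -0.24529.
Unpooled SE = √(p̂₁(1−p̂₁)/n₁ + p̂₂(1−p̂₂)/n₂) = √(0.000336382 + 0.000336775) = 0.025945.
The 90% critical value is z* = 1.645. Margin = 1.645·0.025945 = 0.04268.
Interval: -0.24529 ± 0.04268 → (-0.2880, -0.2026).

(-0.2880, -0.2026)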